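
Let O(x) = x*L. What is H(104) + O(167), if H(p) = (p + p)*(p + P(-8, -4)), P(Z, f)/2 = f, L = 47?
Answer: 27817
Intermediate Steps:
P(Z, f) = 2*f
O(x) = 47*x (O(x) = x*47 = 47*x)
H(p) = 2*p*(-8 + p) (H(p) = (p + p)*(p + 2*(-4)) = (2*p)*(p - 8) = (2*p)*(-8 + p) = 2*p*(-8 + p))
H(104) + O(167) = 2*104*(-8 + 104) + 47*167 = 2*104*96 + 7849 = 19968 + 7849 = 27817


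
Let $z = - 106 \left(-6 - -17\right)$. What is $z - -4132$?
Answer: $2966$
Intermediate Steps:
$z = -1166$ ($z = - 106 \left(-6 + 17\right) = \left(-106\right) 11 = -1166$)
$z - -4132 = -1166 - -4132 = -1166 + 4132 = 2966$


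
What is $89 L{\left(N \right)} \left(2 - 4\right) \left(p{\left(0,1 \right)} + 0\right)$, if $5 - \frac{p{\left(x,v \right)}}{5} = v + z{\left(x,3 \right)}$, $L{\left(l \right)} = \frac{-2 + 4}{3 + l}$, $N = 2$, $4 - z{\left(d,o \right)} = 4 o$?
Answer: $-4272$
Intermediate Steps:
$z{\left(d,o \right)} = 4 - 4 o$
$L{\left(l \right)} = \frac{2}{3 + l}$
$p{\left(x,v \right)} = 65 - 5 v$ ($p{\left(x,v \right)} = 25 - 5 \left(v + \left(4 - 12\right)\right) = 25 - 5 \left(v - 8\right) = 25 - 5 \left(-8 + v\right) = 25 - \left(-40 + 5 v\right) = 65 - 5 v$)
$89 L{\left(N \right)} \left(2 - 4\right) \left(p{\left(0,1 \right)} + 0\right) = 89 \frac{2}{3 + 2} \left(2 - 4\right) \left(\left(65 - 5\right) + 0\right) = 89 \cdot \frac{2}{5} \left(- 2 \left(\left(65 - 5\right) + 0\right)\right) = 89 \cdot 2 \cdot \frac{1}{5} \left(- 2 \left(60 + 0\right)\right) = 89 \frac{2 \left(\left(-2\right) 60\right)}{5} = 89 \cdot \frac{2}{5} \left(-120\right) = 89 \left(-48\right) = -4272$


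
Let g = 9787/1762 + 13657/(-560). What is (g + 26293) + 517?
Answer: 1888241449/70480 ≈ 26791.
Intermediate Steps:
g = -1327351/70480 (g = 9787*(1/1762) + 13657*(-1/560) = 9787/1762 - 1951/80 = -1327351/70480 ≈ -18.833)
(g + 26293) + 517 = (-1327351/70480 + 26293) + 517 = 1851803289/70480 + 517 = 1888241449/70480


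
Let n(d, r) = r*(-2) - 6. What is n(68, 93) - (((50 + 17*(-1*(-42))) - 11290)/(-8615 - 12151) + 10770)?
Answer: -113823709/10383 ≈ -10963.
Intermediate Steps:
n(d, r) = -6 - 2*r (n(d, r) = -2*r - 6 = -6 - 2*r)
n(68, 93) - (((50 + 17*(-1*(-42))) - 11290)/(-8615 - 12151) + 10770) = (-6 - 2*93) - (((50 + 17*(-1*(-42))) - 11290)/(-8615 - 12151) + 10770) = (-6 - 186) - (((50 + 17*42) - 11290)/(-20766) + 10770) = -192 - (((50 + 714) - 11290)*(-1/20766) + 10770) = -192 - ((764 - 11290)*(-1/20766) + 10770) = -192 - (-10526*(-1/20766) + 10770) = -192 - (5263/10383 + 10770) = -192 - 1*111830173/10383 = -192 - 111830173/10383 = -113823709/10383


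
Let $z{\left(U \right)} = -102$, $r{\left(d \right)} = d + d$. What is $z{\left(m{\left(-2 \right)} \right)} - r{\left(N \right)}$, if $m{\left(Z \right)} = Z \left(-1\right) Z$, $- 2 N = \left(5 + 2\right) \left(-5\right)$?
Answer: $-137$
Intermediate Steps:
$N = \frac{35}{2}$ ($N = - \frac{\left(5 + 2\right) \left(-5\right)}{2} = - \frac{7 \left(-5\right)}{2} = \left(- \frac{1}{2}\right) \left(-35\right) = \frac{35}{2} \approx 17.5$)
$r{\left(d \right)} = 2 d$
$m{\left(Z \right)} = - Z^{2}$ ($m{\left(Z \right)} = - Z Z = - Z^{2}$)
$z{\left(m{\left(-2 \right)} \right)} - r{\left(N \right)} = -102 - 2 \cdot \frac{35}{2} = -102 - 35 = -137$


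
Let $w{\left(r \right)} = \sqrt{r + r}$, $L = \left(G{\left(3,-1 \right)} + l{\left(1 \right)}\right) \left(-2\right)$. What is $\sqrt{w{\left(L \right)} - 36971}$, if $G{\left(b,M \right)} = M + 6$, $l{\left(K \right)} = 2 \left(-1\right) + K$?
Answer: $\sqrt{-36971 + 4 i} \approx 0.01 + 192.28 i$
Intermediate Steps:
$l{\left(K \right)} = -2 + K$
$G{\left(b,M \right)} = 6 + M$
$L = -8$ ($L = \left(\left(6 - 1\right) + \left(-2 + 1\right)\right) \left(-2\right) = \left(5 - 1\right) \left(-2\right) = 4 \left(-2\right) = -8$)
$w{\left(r \right)} = \sqrt{2} \sqrt{r}$ ($w{\left(r \right)} = \sqrt{2 r} = \sqrt{2} \sqrt{r}$)
$\sqrt{w{\left(L \right)} - 36971} = \sqrt{\sqrt{2} \sqrt{-8} - 36971} = \sqrt{\sqrt{2} \cdot 2 i \sqrt{2} - 36971} = \sqrt{4 i - 36971} = \sqrt{-36971 + 4 i}$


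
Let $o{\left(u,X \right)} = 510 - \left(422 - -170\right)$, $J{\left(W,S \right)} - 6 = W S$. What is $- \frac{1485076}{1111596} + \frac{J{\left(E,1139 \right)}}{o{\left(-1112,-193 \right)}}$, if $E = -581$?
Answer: $\frac{183870052889}{22787718} \approx 8068.8$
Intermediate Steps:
$J{\left(W,S \right)} = 6 + S W$ ($J{\left(W,S \right)} = 6 + W S = 6 + S W$)
$o{\left(u,X \right)} = -82$ ($o{\left(u,X \right)} = 510 - \left(422 + 170\right) = 510 - 592 = -82$)
$- \frac{1485076}{1111596} + \frac{J{\left(E,1139 \right)}}{o{\left(-1112,-193 \right)}} = - \frac{1485076}{1111596} + \frac{6 + 1139 \left(-581\right)}{-82} = \left(-1485076\right) \frac{1}{1111596} + \left(6 - 661759\right) \left(- \frac{1}{82}\right) = - \frac{371269}{277899} - - \frac{661753}{82} = - \frac{371269}{277899} + \frac{661753}{82} = \frac{183870052889}{22787718}$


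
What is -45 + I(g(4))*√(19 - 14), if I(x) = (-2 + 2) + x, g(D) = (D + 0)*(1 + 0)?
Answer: -45 + 4*√5 ≈ -36.056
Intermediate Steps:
g(D) = D (g(D) = D*1 = D)
I(x) = x (I(x) = 0 + x = x)
-45 + I(g(4))*√(19 - 14) = -45 + 4*√(19 - 14) = -45 + 4*√5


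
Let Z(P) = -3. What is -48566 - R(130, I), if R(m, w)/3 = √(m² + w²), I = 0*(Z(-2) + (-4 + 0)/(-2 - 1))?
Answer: -48956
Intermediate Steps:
I = 0 (I = 0*(-3 + (-4 + 0)/(-2 - 1)) = 0*(-3 - 4/(-3)) = 0*(-3 - 4*(-⅓)) = 0*(-3 + 4/3) = 0*(-5/3) = 0)
R(m, w) = 3*√(m² + w²)
-48566 - R(130, I) = -48566 - 3*√(130² + 0²) = -48566 - 3*√(16900 + 0) = -48566 - 3*√16900 = -48566 - 3*130 = -48566 - 1*390 = -48566 - 390 = -48956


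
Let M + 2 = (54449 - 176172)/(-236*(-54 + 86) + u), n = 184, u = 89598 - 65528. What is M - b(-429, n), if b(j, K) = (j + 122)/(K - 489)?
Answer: -52272521/5037990 ≈ -10.376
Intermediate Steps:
u = 24070
b(j, K) = (122 + j)/(-489 + K)
M = -154759/16518 (M = -2 + (54449 - 176172)/(-236*(-54 + 86) + 24070) = -2 - 121723/(-236*32 + 24070) = -2 - 121723/(-7552 + 24070) = -2 - 121723/16518 = -154759/16518 ≈ -9.3691)
M - b(-429, n) = -154759/16518 - (122 - 429)/(-489 + 184) = -154759/16518 - (-307)/(-305) = -154759/16518 - (-1)*(-307)/305 = -154759/16518 - 1*307/305 = -154759/16518 - 307/305 = -52272521/5037990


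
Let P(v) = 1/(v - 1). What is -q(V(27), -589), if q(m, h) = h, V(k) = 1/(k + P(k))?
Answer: 589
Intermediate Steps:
P(v) = 1/(-1 + v)
V(k) = 1/(k + 1/(-1 + k))
-q(V(27), -589) = -1*(-589) = 589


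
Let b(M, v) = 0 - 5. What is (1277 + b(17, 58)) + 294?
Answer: 1566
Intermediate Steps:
b(M, v) = -5
(1277 + b(17, 58)) + 294 = (1277 - 5) + 294 = 1272 + 294 = 1566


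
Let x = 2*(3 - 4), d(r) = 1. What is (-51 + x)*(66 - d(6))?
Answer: -3445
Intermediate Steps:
x = -2 (x = 2*(-1) = -2)
(-51 + x)*(66 - d(6)) = (-51 - 2)*(66 - 1*1) = -53*(66 - 1) = -53*65 = -3445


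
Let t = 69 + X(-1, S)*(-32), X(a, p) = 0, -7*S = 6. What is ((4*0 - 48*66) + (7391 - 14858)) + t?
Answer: -10566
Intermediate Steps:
S = -6/7 (S = -⅐*6 = -6/7 ≈ -0.85714)
t = 69 (t = 69 + 0*(-32) = 69 + 0 = 69)
((4*0 - 48*66) + (7391 - 14858)) + t = ((4*0 - 48*66) + (7391 - 14858)) + 69 = ((0 - 3168) - 7467) + 69 = (-3168 - 7467) + 69 = -10635 + 69 = -10566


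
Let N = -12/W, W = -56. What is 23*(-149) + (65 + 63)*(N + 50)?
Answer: 21003/7 ≈ 3000.4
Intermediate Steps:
N = 3/14 (N = -12/(-56) = -12*(-1/56) = 3/14 ≈ 0.21429)
23*(-149) + (65 + 63)*(N + 50) = 23*(-149) + (65 + 63)*(3/14 + 50) = -3427 + 128*(703/14) = -3427 + 44992/7 = 21003/7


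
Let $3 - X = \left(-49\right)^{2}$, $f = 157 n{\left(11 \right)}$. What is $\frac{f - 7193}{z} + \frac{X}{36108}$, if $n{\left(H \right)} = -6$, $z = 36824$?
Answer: $- \frac{95510633}{332410248} \approx -0.28733$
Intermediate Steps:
$f = -942$ ($f = 157 \left(-6\right) = -942$)
$X = -2398$ ($X = 3 - \left(-49\right)^{2} = 3 - 2401 = -2398$)
$\frac{f - 7193}{z} + \frac{X}{36108} = \frac{-942 - 7193}{36824} - \frac{2398}{36108} = \left(-8135\right) \frac{1}{36824} - \frac{1199}{18054} = - \frac{8135}{36824} - \frac{1199}{18054} = - \frac{95510633}{332410248}$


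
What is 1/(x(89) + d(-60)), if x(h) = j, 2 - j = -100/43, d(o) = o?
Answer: -43/2394 ≈ -0.017962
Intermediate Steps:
j = 186/43 (j = 2 - (-100)/43 = 2 - 1*(-100/43) = 2 + 100/43 = 186/43 ≈ 4.3256)
x(h) = 186/43
1/(x(89) + d(-60)) = 1/(186/43 - 60) = 1/(-2394/43) = -43/2394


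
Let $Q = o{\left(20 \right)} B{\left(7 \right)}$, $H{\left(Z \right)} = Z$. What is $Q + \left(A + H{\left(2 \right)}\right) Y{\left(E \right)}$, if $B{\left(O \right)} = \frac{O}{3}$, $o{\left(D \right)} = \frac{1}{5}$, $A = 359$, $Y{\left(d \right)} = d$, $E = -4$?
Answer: $- \frac{21653}{15} \approx -1443.5$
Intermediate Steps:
$o{\left(D \right)} = \frac{1}{5}$
$B{\left(O \right)} = \frac{O}{3}$ ($B{\left(O \right)} = O \frac{1}{3} = \frac{O}{3}$)
$Q = \frac{7}{15}$ ($Q = \frac{\frac{1}{3} \cdot 7}{5} = \frac{1}{5} \cdot \frac{7}{3} = \frac{7}{15} \approx 0.46667$)
$Q + \left(A + H{\left(2 \right)}\right) Y{\left(E \right)} = \frac{7}{15} + \left(359 + 2\right) \left(-4\right) = \frac{7}{15} + 361 \left(-4\right) = \frac{7}{15} - 1444 = - \frac{21653}{15}$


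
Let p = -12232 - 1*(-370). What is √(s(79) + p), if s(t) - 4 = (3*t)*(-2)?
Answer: 2*I*√3083 ≈ 111.05*I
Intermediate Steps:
s(t) = 4 - 6*t (s(t) = 4 + (3*t)*(-2) = 4 - 6*t)
p = -11862 (p = -12232 + 370 = -11862)
√(s(79) + p) = √((4 - 6*79) - 11862) = √((4 - 474) - 11862) = √(-470 - 11862) = √(-12332) = 2*I*√3083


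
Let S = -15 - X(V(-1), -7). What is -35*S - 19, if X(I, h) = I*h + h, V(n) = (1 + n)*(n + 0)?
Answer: 261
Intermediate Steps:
V(n) = n*(1 + n) (V(n) = (1 + n)*n = n*(1 + n))
X(I, h) = h + I*h
S = -8 (S = -15 - (-7)*(1 - (1 - 1)) = -15 - (-7)*(1 - 1*0) = -15 - (-7)*(1 + 0) = -15 - (-7) = -15 - 1*(-7) = -15 + 7 = -8)
-35*S - 19 = -35*(-8) - 19 = 280 - 19 = 261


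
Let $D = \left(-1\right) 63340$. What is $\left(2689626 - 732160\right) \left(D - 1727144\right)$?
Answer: $-3504811553544$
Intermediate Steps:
$D = -63340$
$\left(2689626 - 732160\right) \left(D - 1727144\right) = \left(2689626 - 732160\right) \left(-63340 - 1727144\right) = 1957466 \left(-1790484\right) = -3504811553544$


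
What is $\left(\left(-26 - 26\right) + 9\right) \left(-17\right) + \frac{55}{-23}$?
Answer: $\frac{16758}{23} \approx 728.61$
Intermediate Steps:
$\left(\left(-26 - 26\right) + 9\right) \left(-17\right) + \frac{55}{-23} = \left(\left(-26 - 26\right) + 9\right) \left(-17\right) + 55 \left(- \frac{1}{23}\right) = \left(-52 + 9\right) \left(-17\right) - \frac{55}{23} = \left(-43\right) \left(-17\right) - \frac{55}{23} = 731 - \frac{55}{23} = \frac{16758}{23}$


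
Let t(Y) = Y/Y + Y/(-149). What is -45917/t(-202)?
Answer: -6841633/351 ≈ -19492.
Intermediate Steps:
t(Y) = 1 - Y/149 (t(Y) = 1 + Y*(-1/149) = 1 - Y/149)
-45917/t(-202) = -45917/(1 - 1/149*(-202)) = -45917/(1 + 202/149) = -45917/351/149 = -45917*149/351 = -6841633/351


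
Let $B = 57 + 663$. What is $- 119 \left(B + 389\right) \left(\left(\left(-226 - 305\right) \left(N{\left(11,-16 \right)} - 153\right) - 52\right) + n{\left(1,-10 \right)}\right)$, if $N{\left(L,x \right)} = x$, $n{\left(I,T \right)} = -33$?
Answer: $-11831728034$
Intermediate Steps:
$B = 720$
$- 119 \left(B + 389\right) \left(\left(\left(-226 - 305\right) \left(N{\left(11,-16 \right)} - 153\right) - 52\right) + n{\left(1,-10 \right)}\right) = - 119 \left(720 + 389\right) \left(\left(\left(-226 - 305\right) \left(-16 - 153\right) - 52\right) - 33\right) = - 119 \cdot 1109 \left(\left(\left(-531\right) \left(-169\right) - 52\right) - 33\right) = - 119 \cdot 1109 \left(\left(89739 - 52\right) - 33\right) = - 119 \cdot 1109 \left(89687 - 33\right) = - 119 \cdot 1109 \cdot 89654 = \left(-119\right) 99426286 = -11831728034$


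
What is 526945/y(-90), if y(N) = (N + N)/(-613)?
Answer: 64603457/36 ≈ 1.7945e+6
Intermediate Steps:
y(N) = -2*N/613
526945/y(-90) = 526945/((-2/613*(-90))) = 526945/(180/613) = 526945*(613/180) = 64603457/36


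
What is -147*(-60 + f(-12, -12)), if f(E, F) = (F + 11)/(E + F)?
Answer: 70511/8 ≈ 8813.9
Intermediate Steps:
f(E, F) = (11 + F)/(E + F)
-147*(-60 + f(-12, -12)) = -147*(-60 + (11 - 12)/(-12 - 12)) = -147*(-60 - 1/(-24)) = -147*(-60 - 1/24*(-1)) = -147*(-60 + 1/24) = -147*(-1439/24) = 70511/8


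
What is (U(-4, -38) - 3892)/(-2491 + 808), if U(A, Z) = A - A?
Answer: 3892/1683 ≈ 2.3125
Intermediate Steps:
U(A, Z) = 0
(U(-4, -38) - 3892)/(-2491 + 808) = (0 - 3892)/(-2491 + 808) = -3892/(-1683) = -3892*(-1/1683) = 3892/1683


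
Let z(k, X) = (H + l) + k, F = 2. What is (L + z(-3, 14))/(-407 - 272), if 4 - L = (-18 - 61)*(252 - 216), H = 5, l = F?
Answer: -2852/679 ≈ -4.2003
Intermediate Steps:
l = 2
z(k, X) = 7 + k (z(k, X) = (5 + 2) + k = 7 + k)
L = 2848 (L = 4 - (-18 - 61)*(252 - 216) = 4 - (-79)*36 = 4 - 1*(-2844) = 4 + 2844 = 2848)
(L + z(-3, 14))/(-407 - 272) = (2848 + (7 - 3))/(-407 - 272) = (2848 + 4)/(-679) = 2852*(-1/679) = -2852/679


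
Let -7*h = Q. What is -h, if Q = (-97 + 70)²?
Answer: 729/7 ≈ 104.14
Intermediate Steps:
Q = 729 (Q = (-27)² = 729)
h = -729/7 (h = -⅐*729 = -729/7 ≈ -104.14)
-h = -1*(-729/7) = 729/7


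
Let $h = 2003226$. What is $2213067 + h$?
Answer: $4216293$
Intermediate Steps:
$2213067 + h = 2213067 + 2003226 = 4216293$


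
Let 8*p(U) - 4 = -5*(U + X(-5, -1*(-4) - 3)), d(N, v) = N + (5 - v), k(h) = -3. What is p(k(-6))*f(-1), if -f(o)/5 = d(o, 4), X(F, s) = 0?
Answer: 0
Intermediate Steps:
d(N, v) = 5 + N - v
f(o) = -5 - 5*o (f(o) = -5*(5 + o - 1*4) = -5*(5 + o - 4) = -5*(1 + o) = -5 - 5*o)
p(U) = ½ - 5*U/8 (p(U) = ½ + (-5*(U + 0))/8 = ½ + (-5*U)/8 = ½ - 5*U/8)
p(k(-6))*f(-1) = (½ - 5/8*(-3))*(-5 - 5*(-1)) = (½ + 15/8)*(-5 + 5) = (19/8)*0 = 0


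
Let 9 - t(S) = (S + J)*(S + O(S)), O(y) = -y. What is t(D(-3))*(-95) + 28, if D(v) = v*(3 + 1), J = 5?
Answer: -827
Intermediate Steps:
D(v) = 4*v (D(v) = v*4 = 4*v)
t(S) = 9 (t(S) = 9 - (S + 5)*(S - S) = 9 - (5 + S)*0 = 9 - 1*0 = 9 + 0 = 9)
t(D(-3))*(-95) + 28 = 9*(-95) + 28 = -855 + 28 = -827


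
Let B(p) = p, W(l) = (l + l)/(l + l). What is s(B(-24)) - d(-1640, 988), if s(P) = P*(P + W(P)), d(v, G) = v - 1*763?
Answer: 2955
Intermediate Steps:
d(v, G) = -763 + v (d(v, G) = v - 763 = -763 + v)
W(l) = 1 (W(l) = (2*l)/((2*l)) = (2*l)*(1/(2*l)) = 1)
s(P) = P*(1 + P) (s(P) = P*(P + 1) = P*(1 + P))
s(B(-24)) - d(-1640, 988) = -24*(1 - 24) - (-763 - 1640) = -24*(-23) - 1*(-2403) = 552 + 2403 = 2955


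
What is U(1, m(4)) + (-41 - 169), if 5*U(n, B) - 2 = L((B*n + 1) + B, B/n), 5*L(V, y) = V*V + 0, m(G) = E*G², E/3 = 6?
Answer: 327689/25 ≈ 13108.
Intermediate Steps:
E = 18 (E = 3*6 = 18)
m(G) = 18*G²
L(V, y) = V²/5 (L(V, y) = (V*V + 0)/5 = (V² + 0)/5 = V²/5)
U(n, B) = ⅖ + (1 + B + B*n)²/25 (U(n, B) = ⅖ + (((B*n + 1) + B)²/5)/5 = ⅖ + (((1 + B*n) + B)²/5)/5 = ⅖ + ((1 + B + B*n)²/5)/5 = ⅖ + (1 + B + B*n)²/25)
U(1, m(4)) + (-41 - 169) = (⅖ + (1 + 18*4² + (18*4²)*1)²/25) + (-41 - 169) = (⅖ + (1 + 18*16 + (18*16)*1)²/25) - 210 = (⅖ + (1 + 288 + 288*1)²/25) - 210 = (⅖ + (1 + 288 + 288)²/25) - 210 = (⅖ + (1/25)*577²) - 210 = (⅖ + (1/25)*332929) - 210 = (⅖ + 332929/25) - 210 = 332939/25 - 210 = 327689/25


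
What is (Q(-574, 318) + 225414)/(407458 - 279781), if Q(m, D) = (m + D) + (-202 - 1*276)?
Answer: 224680/127677 ≈ 1.7598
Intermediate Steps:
Q(m, D) = -478 + D + m (Q(m, D) = (D + m) + (-202 - 276) = (D + m) - 478 = -478 + D + m)
(Q(-574, 318) + 225414)/(407458 - 279781) = ((-478 + 318 - 574) + 225414)/(407458 - 279781) = (-734 + 225414)/127677 = 224680*(1/127677) = 224680/127677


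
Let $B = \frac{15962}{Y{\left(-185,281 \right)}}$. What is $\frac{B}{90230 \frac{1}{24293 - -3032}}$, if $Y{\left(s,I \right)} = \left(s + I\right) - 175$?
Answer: $- \frac{43616165}{712817} \approx -61.188$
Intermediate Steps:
$Y{\left(s,I \right)} = -175 + I + s$ ($Y{\left(s,I \right)} = \left(I + s\right) - 175 = -175 + I + s$)
$B = - \frac{15962}{79}$ ($B = \frac{15962}{-175 + 281 - 185} = \frac{15962}{-79} = 15962 \left(- \frac{1}{79}\right) = - \frac{15962}{79} \approx -202.05$)
$\frac{B}{90230 \frac{1}{24293 - -3032}} = - \frac{15962}{79 \frac{90230}{24293 - -3032}} = - \frac{15962}{79 \frac{90230}{24293 + 3032}} = - \frac{15962}{79 \cdot \frac{90230}{27325}} = - \frac{15962}{79 \cdot 90230 \cdot \frac{1}{27325}} = - \frac{15962}{79 \cdot \frac{18046}{5465}} = \left(- \frac{15962}{79}\right) \frac{5465}{18046} = - \frac{43616165}{712817}$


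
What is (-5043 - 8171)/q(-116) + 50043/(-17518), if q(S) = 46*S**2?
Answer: -7801724705/2710805392 ≈ -2.8780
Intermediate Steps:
(-5043 - 8171)/q(-116) + 50043/(-17518) = (-5043 - 8171)/((46*(-116)**2)) + 50043/(-17518) = -13214/(46*13456) + 50043*(-1/17518) = -13214/618976 - 50043/17518 = -13214*1/618976 - 50043/17518 = -6607/309488 - 50043/17518 = -7801724705/2710805392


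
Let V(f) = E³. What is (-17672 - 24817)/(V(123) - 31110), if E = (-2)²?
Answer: 42489/31046 ≈ 1.3686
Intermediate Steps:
E = 4
V(f) = 64 (V(f) = 4³ = 64)
(-17672 - 24817)/(V(123) - 31110) = (-17672 - 24817)/(64 - 31110) = -42489/(-31046) = -42489*(-1/31046) = 42489/31046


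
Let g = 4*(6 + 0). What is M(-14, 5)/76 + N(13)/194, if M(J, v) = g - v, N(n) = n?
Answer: 123/388 ≈ 0.31701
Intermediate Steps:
g = 24 (g = 4*6 = 24)
M(J, v) = 24 - v
M(-14, 5)/76 + N(13)/194 = (24 - 1*5)/76 + 13/194 = (24 - 5)*(1/76) + 13*(1/194) = 19*(1/76) + 13/194 = 1/4 + 13/194 = 123/388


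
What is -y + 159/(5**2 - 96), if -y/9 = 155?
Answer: 98886/71 ≈ 1392.8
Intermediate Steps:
y = -1395 (y = -9*155 = -1395)
-y + 159/(5**2 - 96) = -1*(-1395) + 159/(5**2 - 96) = 1395 + 159/(25 - 96) = 1395 + 159/(-71) = 1395 + 159*(-1/71) = 1395 - 159/71 = 98886/71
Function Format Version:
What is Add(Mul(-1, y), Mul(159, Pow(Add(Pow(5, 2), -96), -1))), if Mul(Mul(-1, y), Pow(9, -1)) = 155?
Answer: Rational(98886, 71) ≈ 1392.8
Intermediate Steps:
y = -1395 (y = Mul(-9, 155) = -1395)
Add(Mul(-1, y), Mul(159, Pow(Add(Pow(5, 2), -96), -1))) = Add(Mul(-1, -1395), Mul(159, Pow(Add(Pow(5, 2), -96), -1))) = Add(1395, Mul(159, Pow(Add(25, -96), -1))) = Add(1395, Mul(159, Pow(-71, -1))) = Add(1395, Mul(159, Rational(-1, 71))) = Add(1395, Rational(-159, 71)) = Rational(98886, 71)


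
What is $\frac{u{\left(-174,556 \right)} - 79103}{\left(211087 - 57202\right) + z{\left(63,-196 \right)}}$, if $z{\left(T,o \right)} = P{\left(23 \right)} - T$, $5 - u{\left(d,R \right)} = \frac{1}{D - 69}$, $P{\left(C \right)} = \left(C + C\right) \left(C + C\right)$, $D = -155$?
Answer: $- \frac{17717951}{34930112} \approx -0.50724$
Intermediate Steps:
$P{\left(C \right)} = 4 C^{2}$ ($P{\left(C \right)} = 2 C 2 C = 4 C^{2}$)
$u{\left(d,R \right)} = \frac{1121}{224}$ ($u{\left(d,R \right)} = 5 - \frac{1}{-155 - 69} = 5 - \frac{1}{-224} = 5 - - \frac{1}{224} = 5 + \frac{1}{224} = \frac{1121}{224}$)
$z{\left(T,o \right)} = 2116 - T$ ($z{\left(T,o \right)} = 4 \cdot 23^{2} - T = 4 \cdot 529 - T = 2116 - T$)
$\frac{u{\left(-174,556 \right)} - 79103}{\left(211087 - 57202\right) + z{\left(63,-196 \right)}} = \frac{\frac{1121}{224} - 79103}{\left(211087 - 57202\right) + \left(2116 - 63\right)} = - \frac{17717951}{224 \left(\left(211087 - 57202\right) + \left(2116 - 63\right)\right)} = - \frac{17717951}{224 \left(153885 + 2053\right)} = - \frac{17717951}{224 \cdot 155938} = \left(- \frac{17717951}{224}\right) \frac{1}{155938} = - \frac{17717951}{34930112}$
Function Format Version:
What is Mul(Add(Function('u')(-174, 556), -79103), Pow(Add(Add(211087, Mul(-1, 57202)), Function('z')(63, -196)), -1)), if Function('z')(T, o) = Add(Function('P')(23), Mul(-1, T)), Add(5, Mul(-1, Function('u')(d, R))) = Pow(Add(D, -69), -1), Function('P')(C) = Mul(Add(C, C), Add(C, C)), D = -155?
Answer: Rational(-17717951, 34930112) ≈ -0.50724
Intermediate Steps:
Function('P')(C) = Mul(4, Pow(C, 2)) (Function('P')(C) = Mul(Mul(2, C), Mul(2, C)) = Mul(4, Pow(C, 2)))
Function('u')(d, R) = Rational(1121, 224) (Function('u')(d, R) = Add(5, Mul(-1, Pow(Add(-155, -69), -1))) = Add(5, Mul(-1, Pow(-224, -1))) = Add(5, Mul(-1, Rational(-1, 224))) = Add(5, Rational(1, 224)) = Rational(1121, 224))
Function('z')(T, o) = Add(2116, Mul(-1, T)) (Function('z')(T, o) = Add(Mul(4, Pow(23, 2)), Mul(-1, T)) = Add(Mul(4, 529), Mul(-1, T)) = Add(2116, Mul(-1, T)))
Mul(Add(Function('u')(-174, 556), -79103), Pow(Add(Add(211087, Mul(-1, 57202)), Function('z')(63, -196)), -1)) = Mul(Add(Rational(1121, 224), -79103), Pow(Add(Add(211087, Mul(-1, 57202)), Add(2116, Mul(-1, 63))), -1)) = Mul(Rational(-17717951, 224), Pow(Add(Add(211087, -57202), Add(2116, -63)), -1)) = Mul(Rational(-17717951, 224), Pow(Add(153885, 2053), -1)) = Mul(Rational(-17717951, 224), Pow(155938, -1)) = Mul(Rational(-17717951, 224), Rational(1, 155938)) = Rational(-17717951, 34930112)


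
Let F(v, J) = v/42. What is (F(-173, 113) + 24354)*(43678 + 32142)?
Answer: 38770367450/21 ≈ 1.8462e+9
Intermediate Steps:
F(v, J) = v/42 (F(v, J) = v*(1/42) = v/42)
(F(-173, 113) + 24354)*(43678 + 32142) = ((1/42)*(-173) + 24354)*(43678 + 32142) = (-173/42 + 24354)*75820 = (1022695/42)*75820 = 38770367450/21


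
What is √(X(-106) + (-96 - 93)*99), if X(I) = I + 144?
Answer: I*√18673 ≈ 136.65*I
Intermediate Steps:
X(I) = 144 + I
√(X(-106) + (-96 - 93)*99) = √((144 - 106) + (-96 - 93)*99) = √(38 - 189*99) = √(38 - 18711) = √(-18673) = I*√18673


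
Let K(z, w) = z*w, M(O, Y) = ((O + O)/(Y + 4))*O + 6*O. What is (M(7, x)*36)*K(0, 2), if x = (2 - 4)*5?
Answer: 0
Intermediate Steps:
x = -10 (x = -2*5 = -10)
M(O, Y) = 6*O + 2*O**2/(4 + Y) (M(O, Y) = ((2*O)/(4 + Y))*O + 6*O = (2*O/(4 + Y))*O + 6*O = 2*O**2/(4 + Y) + 6*O = 6*O + 2*O**2/(4 + Y))
K(z, w) = w*z
(M(7, x)*36)*K(0, 2) = ((2*7*(12 + 7 + 3*(-10))/(4 - 10))*36)*(2*0) = ((2*7*(12 + 7 - 30)/(-6))*36)*0 = ((2*7*(-1/6)*(-11))*36)*0 = ((77/3)*36)*0 = 924*0 = 0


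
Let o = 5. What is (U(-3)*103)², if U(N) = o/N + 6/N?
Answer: 1283689/9 ≈ 1.4263e+5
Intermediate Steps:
U(N) = 11/N (U(N) = 5/N + 6/N = 11/N)
(U(-3)*103)² = ((11/(-3))*103)² = ((11*(-⅓))*103)² = (-11/3*103)² = (-1133/3)² = 1283689/9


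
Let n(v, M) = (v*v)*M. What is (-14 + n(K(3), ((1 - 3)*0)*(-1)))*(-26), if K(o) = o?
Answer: 364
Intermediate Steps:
n(v, M) = M*v² (n(v, M) = v²*M = M*v²)
(-14 + n(K(3), ((1 - 3)*0)*(-1)))*(-26) = (-14 + (((1 - 3)*0)*(-1))*3²)*(-26) = (-14 + (-2*0*(-1))*9)*(-26) = (-14 + (0*(-1))*9)*(-26) = (-14 + 0*9)*(-26) = (-14 + 0)*(-26) = -14*(-26) = 364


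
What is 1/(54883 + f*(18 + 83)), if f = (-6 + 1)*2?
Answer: 1/53873 ≈ 1.8562e-5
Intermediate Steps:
f = -10 (f = -5*2 = -10)
1/(54883 + f*(18 + 83)) = 1/(54883 - 10*(18 + 83)) = 1/(54883 - 10*101) = 1/(54883 - 1010) = 1/53873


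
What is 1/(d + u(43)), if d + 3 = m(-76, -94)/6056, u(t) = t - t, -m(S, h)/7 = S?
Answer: -1514/4409 ≈ -0.34339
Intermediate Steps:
m(S, h) = -7*S
u(t) = 0
d = -4409/1514 (d = -3 - 7*(-76)/6056 = -3 + 532*(1/6056) = -3 + 133/1514 = -4409/1514 ≈ -2.9122)
1/(d + u(43)) = 1/(-4409/1514 + 0) = 1/(-4409/1514) = -1514/4409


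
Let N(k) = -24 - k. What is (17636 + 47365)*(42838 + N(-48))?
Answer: 2786072862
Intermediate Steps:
(17636 + 47365)*(42838 + N(-48)) = (17636 + 47365)*(42838 + (-24 - 1*(-48))) = 65001*(42838 + (-24 + 48)) = 65001*(42838 + 24) = 65001*42862 = 2786072862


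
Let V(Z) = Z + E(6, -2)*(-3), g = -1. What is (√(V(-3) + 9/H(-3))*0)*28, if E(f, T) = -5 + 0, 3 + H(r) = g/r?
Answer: 0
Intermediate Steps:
H(r) = -3 - 1/r
E(f, T) = -5
V(Z) = 15 + Z (V(Z) = Z - 5*(-3) = Z + 15 = 15 + Z)
(√(V(-3) + 9/H(-3))*0)*28 = (√((15 - 3) + 9/(-3 - 1/(-3)))*0)*28 = (√(12 + 9/(-3 - 1*(-⅓)))*0)*28 = (√(12 + 9/(-3 + ⅓))*0)*28 = (√(12 + 9/(-8/3))*0)*28 = (√(12 + 9*(-3/8))*0)*28 = (√(12 - 27/8)*0)*28 = (√(69/8)*0)*28 = ((√138/4)*0)*28 = 0*28 = 0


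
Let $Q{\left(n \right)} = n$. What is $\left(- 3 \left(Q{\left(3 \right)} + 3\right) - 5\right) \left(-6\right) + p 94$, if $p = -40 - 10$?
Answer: $-4562$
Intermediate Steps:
$p = -50$
$\left(- 3 \left(Q{\left(3 \right)} + 3\right) - 5\right) \left(-6\right) + p 94 = \left(- 3 \left(3 + 3\right) - 5\right) \left(-6\right) - 4700 = \left(\left(-3\right) 6 - 5\right) \left(-6\right) - 4700 = \left(-18 - 5\right) \left(-6\right) - 4700 = \left(-23\right) \left(-6\right) - 4700 = 138 - 4700 = -4562$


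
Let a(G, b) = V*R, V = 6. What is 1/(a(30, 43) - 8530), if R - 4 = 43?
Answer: -1/8248 ≈ -0.00012124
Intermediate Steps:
R = 47 (R = 4 + 43 = 47)
a(G, b) = 282 (a(G, b) = 6*47 = 282)
1/(a(30, 43) - 8530) = 1/(282 - 8530) = 1/(-8248) = -1/8248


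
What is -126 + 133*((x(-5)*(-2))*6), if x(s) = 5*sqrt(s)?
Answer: -126 - 7980*I*sqrt(5) ≈ -126.0 - 17844.0*I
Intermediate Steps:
-126 + 133*((x(-5)*(-2))*6) = -126 + 133*(((5*sqrt(-5))*(-2))*6) = -126 + 133*(((5*(I*sqrt(5)))*(-2))*6) = -126 + 133*(((5*I*sqrt(5))*(-2))*6) = -126 + 133*(-10*I*sqrt(5)*6) = -126 + 133*(-60*I*sqrt(5)) = -126 - 7980*I*sqrt(5)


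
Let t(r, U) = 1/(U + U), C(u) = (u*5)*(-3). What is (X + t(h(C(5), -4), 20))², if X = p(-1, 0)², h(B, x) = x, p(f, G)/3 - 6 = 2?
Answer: 530887681/1600 ≈ 3.3181e+5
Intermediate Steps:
p(f, G) = 24 (p(f, G) = 18 + 3*2 = 18 + 6 = 24)
C(u) = -15*u (C(u) = (5*u)*(-3) = -15*u)
X = 576 (X = 24² = 576)
t(r, U) = 1/(2*U)
(X + t(h(C(5), -4), 20))² = (576 + (½)/20)² = (576 + (½)*(1/20))² = (576 + 1/40)² = (23041/40)² = 530887681/1600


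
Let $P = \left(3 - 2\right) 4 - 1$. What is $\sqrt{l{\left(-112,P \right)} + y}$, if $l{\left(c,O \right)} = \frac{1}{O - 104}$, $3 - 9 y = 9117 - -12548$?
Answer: $\frac{i \sqrt{220974971}}{303} \approx 49.06 i$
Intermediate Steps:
$y = - \frac{21662}{9}$ ($y = \frac{1}{3} - \frac{9117 - -12548}{9} = \frac{1}{3} - \frac{9117 + 12548}{9} = \frac{1}{3} - \frac{21665}{9} = - \frac{21662}{9} \approx -2406.9$)
$P = 3$ ($P = 1 \cdot 4 - 1 = 4 - 1 = 3$)
$l{\left(c,O \right)} = \frac{1}{-104 + O}$ ($l{\left(c,O \right)} = \frac{1}{O - 104} = \frac{1}{-104 + O}$)
$\sqrt{l{\left(-112,P \right)} + y} = \sqrt{\frac{1}{-104 + 3} - \frac{21662}{9}} = \sqrt{\frac{1}{-101} - \frac{21662}{9}} = \sqrt{- \frac{1}{101} - \frac{21662}{9}} = \sqrt{- \frac{2187871}{909}} = \frac{i \sqrt{220974971}}{303}$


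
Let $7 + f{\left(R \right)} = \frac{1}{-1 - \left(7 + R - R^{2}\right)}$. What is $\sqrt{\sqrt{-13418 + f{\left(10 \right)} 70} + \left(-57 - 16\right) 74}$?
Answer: $\frac{\sqrt{-9080762 + 41 i \sqrt{23377913}}}{41} \approx 0.80221 + 73.503 i$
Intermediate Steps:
$f{\left(R \right)} = -7 + \frac{1}{-8 + R^{2} - R}$ ($f{\left(R \right)} = -7 + \frac{1}{-1 - \left(7 + R - R^{2}\right)} = -7 + \frac{1}{-8 + R^{2} - R}$)
$\sqrt{\sqrt{-13418 + f{\left(10 \right)} 70} + \left(-57 - 16\right) 74} = \sqrt{\sqrt{-13418 + \frac{-57 - 70 + 7 \cdot 10^{2}}{8 + 10 - 10^{2}} \cdot 70} + \left(-57 - 16\right) 74} = \sqrt{\sqrt{-13418 + \frac{-57 - 70 + 7 \cdot 100}{8 + 10 - 100} \cdot 70} - 5402} = \sqrt{\sqrt{-13418 + \frac{-57 - 70 + 700}{8 + 10 - 100} \cdot 70} - 5402} = \sqrt{\sqrt{-13418 + \frac{1}{-82} \cdot 573 \cdot 70} - 5402} = \sqrt{\sqrt{-13418 + \left(- \frac{1}{82}\right) 573 \cdot 70} - 5402} = \sqrt{\sqrt{-13418 - \frac{20055}{41}} - 5402} = \sqrt{\sqrt{- \frac{570193}{41}} - 5402} = \sqrt{\frac{i \sqrt{23377913}}{41} - 5402} = \sqrt{-5402 + \frac{i \sqrt{23377913}}{41}}$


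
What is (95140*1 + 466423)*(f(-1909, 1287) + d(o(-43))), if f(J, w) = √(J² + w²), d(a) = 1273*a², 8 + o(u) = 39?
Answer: 686989780739 + 2807815*√212026 ≈ 6.8828e+11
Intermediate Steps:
o(u) = 31 (o(u) = -8 + 39 = 31)
(95140*1 + 466423)*(f(-1909, 1287) + d(o(-43))) = (95140*1 + 466423)*(√((-1909)² + 1287²) + 1273*31²) = (95140 + 466423)*(√(3644281 + 1656369) + 1273*961) = 561563*(√5300650 + 1223353) = 561563*(5*√212026 + 1223353) = 561563*(1223353 + 5*√212026) = 686989780739 + 2807815*√212026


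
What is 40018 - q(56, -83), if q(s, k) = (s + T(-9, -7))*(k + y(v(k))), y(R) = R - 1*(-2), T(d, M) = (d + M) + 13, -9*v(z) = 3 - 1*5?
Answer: 398693/9 ≈ 44299.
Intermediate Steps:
v(z) = 2/9 (v(z) = -(3 - 1*5)/9 = -(3 - 5)/9 = -⅑*(-2) = 2/9)
T(d, M) = 13 + M + d (T(d, M) = (M + d) + 13 = 13 + M + d)
y(R) = 2 + R (y(R) = R + 2 = 2 + R)
q(s, k) = (-3 + s)*(20/9 + k) (q(s, k) = (s + (13 - 7 - 9))*(k + (2 + 2/9)) = (s - 3)*(k + 20/9) = (-3 + s)*(20/9 + k))
40018 - q(56, -83) = 40018 - (-20/3 - 3*(-83) + (20/9)*56 - 83*56) = 40018 - (-20/3 + 249 + 1120/9 - 4648) = 40018 - 1*(-38531/9) = 40018 + 38531/9 = 398693/9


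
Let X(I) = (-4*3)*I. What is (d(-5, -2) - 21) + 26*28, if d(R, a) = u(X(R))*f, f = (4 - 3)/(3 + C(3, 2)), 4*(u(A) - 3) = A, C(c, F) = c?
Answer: 710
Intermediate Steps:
X(I) = -12*I
u(A) = 3 + A/4
f = ⅙ (f = (4 - 3)/(3 + 3) = 1/6 = 1*(⅙) = ⅙ ≈ 0.16667)
d(R, a) = ½ - R/2 (d(R, a) = (3 + (-12*R)/4)*(⅙) = (3 - 3*R)*(⅙) = ½ - R/2)
(d(-5, -2) - 21) + 26*28 = ((½ - ½*(-5)) - 21) + 26*28 = ((½ + 5/2) - 21) + 728 = (3 - 21) + 728 = -18 + 728 = 710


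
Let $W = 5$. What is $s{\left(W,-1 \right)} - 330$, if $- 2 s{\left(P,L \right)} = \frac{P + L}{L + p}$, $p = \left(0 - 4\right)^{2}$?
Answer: $- \frac{4952}{15} \approx -330.13$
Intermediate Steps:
$p = 16$ ($p = \left(-4\right)^{2} = 16$)
$s{\left(P,L \right)} = - \frac{L + P}{2 \left(16 + L\right)}$ ($s{\left(P,L \right)} = - \frac{\left(P + L\right) \frac{1}{L + 16}}{2} = - \frac{\left(L + P\right) \frac{1}{16 + L}}{2} = - \frac{\frac{1}{16 + L} \left(L + P\right)}{2} = - \frac{L + P}{2 \left(16 + L\right)}$)
$s{\left(W,-1 \right)} - 330 = \frac{\left(-1\right) \left(-1\right) - 5}{2 \left(16 - 1\right)} - 330 = \frac{1 - 5}{2 \cdot 15} - 330 = \frac{1}{2} \cdot \frac{1}{15} \left(-4\right) - 330 = - \frac{2}{15} - 330 = - \frac{4952}{15}$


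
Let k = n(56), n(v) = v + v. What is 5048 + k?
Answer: 5160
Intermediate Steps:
n(v) = 2*v
k = 112 (k = 2*56 = 112)
5048 + k = 5048 + 112 = 5160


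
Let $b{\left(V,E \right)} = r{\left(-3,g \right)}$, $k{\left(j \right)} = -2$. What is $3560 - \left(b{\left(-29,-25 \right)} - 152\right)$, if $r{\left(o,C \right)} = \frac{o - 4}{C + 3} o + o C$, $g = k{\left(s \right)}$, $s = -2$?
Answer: $3685$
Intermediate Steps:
$g = -2$
$r{\left(o,C \right)} = C o + \frac{o \left(-4 + o\right)}{3 + C}$ ($r{\left(o,C \right)} = \frac{-4 + o}{3 + C} o + C o = \frac{o \left(-4 + o\right)}{3 + C} + C o = C o + \frac{o \left(-4 + o\right)}{3 + C}$)
$b{\left(V,E \right)} = 27$ ($b{\left(V,E \right)} = - \frac{3 \left(-4 - 3 + \left(-2\right)^{2} + 3 \left(-2\right)\right)}{3 - 2} = - \frac{3 \left(-4 - 3 + 4 - 6\right)}{1} = \left(-3\right) 1 \left(-9\right) = 27$)
$3560 - \left(b{\left(-29,-25 \right)} - 152\right) = 3560 - \left(27 - 152\right) = 3560 - -125 = 3560 + 125 = 3685$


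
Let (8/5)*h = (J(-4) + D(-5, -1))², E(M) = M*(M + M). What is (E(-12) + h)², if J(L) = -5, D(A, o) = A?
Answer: 491401/4 ≈ 1.2285e+5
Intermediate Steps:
E(M) = 2*M² (E(M) = M*(2*M) = 2*M²)
h = 125/2 (h = 5*(-5 - 5)²/8 = (5/8)*(-10)² = (5/8)*100 = 125/2 ≈ 62.500)
(E(-12) + h)² = (2*(-12)² + 125/2)² = (2*144 + 125/2)² = (288 + 125/2)² = (701/2)² = 491401/4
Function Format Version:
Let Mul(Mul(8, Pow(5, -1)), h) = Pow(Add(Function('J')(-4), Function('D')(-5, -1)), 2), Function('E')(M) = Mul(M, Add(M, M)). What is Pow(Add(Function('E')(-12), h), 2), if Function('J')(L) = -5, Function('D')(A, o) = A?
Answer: Rational(491401, 4) ≈ 1.2285e+5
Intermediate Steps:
Function('E')(M) = Mul(2, Pow(M, 2)) (Function('E')(M) = Mul(M, Mul(2, M)) = Mul(2, Pow(M, 2)))
h = Rational(125, 2) (h = Mul(Rational(5, 8), Pow(Add(-5, -5), 2)) = Mul(Rational(5, 8), Pow(-10, 2)) = Mul(Rational(5, 8), 100) = Rational(125, 2) ≈ 62.500)
Pow(Add(Function('E')(-12), h), 2) = Pow(Add(Mul(2, Pow(-12, 2)), Rational(125, 2)), 2) = Pow(Add(Mul(2, 144), Rational(125, 2)), 2) = Pow(Add(288, Rational(125, 2)), 2) = Pow(Rational(701, 2), 2) = Rational(491401, 4)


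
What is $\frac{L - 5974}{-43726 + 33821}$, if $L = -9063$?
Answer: $\frac{15037}{9905} \approx 1.5181$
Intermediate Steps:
$\frac{L - 5974}{-43726 + 33821} = \frac{-9063 - 5974}{-43726 + 33821} = - \frac{15037}{-9905} = \left(-15037\right) \left(- \frac{1}{9905}\right) = \frac{15037}{9905}$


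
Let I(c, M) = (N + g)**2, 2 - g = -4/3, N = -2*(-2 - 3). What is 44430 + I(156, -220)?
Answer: 401470/9 ≈ 44608.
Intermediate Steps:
N = 10 (N = -2*(-5) = 10)
g = 10/3 (g = 2 - (-4)/3 = 2 - 1*(-4/3) = 2 + 4/3 = 10/3 ≈ 3.3333)
I(c, M) = 1600/9 (I(c, M) = (10 + 10/3)**2 = (40/3)**2 = 1600/9)
44430 + I(156, -220) = 44430 + 1600/9 = 401470/9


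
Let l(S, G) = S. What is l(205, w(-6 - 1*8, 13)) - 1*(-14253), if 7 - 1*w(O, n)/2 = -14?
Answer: 14458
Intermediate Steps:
w(O, n) = 42 (w(O, n) = 14 - 2*(-14) = 14 + 28 = 42)
l(205, w(-6 - 1*8, 13)) - 1*(-14253) = 205 - 1*(-14253) = 205 + 14253 = 14458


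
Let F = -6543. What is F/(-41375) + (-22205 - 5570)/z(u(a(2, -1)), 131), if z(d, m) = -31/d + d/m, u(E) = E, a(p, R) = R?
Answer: -30103481459/33596500 ≈ -896.03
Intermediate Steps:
F/(-41375) + (-22205 - 5570)/z(u(a(2, -1)), 131) = -6543/(-41375) + (-22205 - 5570)/(-31/(-1) - 1/131) = -6543*(-1/41375) - 27775/(-31*(-1) - 1*1/131) = 6543/41375 - 27775/(31 - 1/131) = 6543/41375 - 27775/4060/131 = 6543/41375 - 27775*131/4060 = 6543/41375 - 727705/812 = -30103481459/33596500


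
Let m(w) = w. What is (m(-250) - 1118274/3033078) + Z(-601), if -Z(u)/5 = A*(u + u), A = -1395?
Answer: -4238322280979/505513 ≈ -8.3842e+6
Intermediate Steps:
Z(u) = 13950*u (Z(u) = -(-6975)*(u + u) = -(-6975)*2*u = -(-13950)*u = 13950*u)
(m(-250) - 1118274/3033078) + Z(-601) = (-250 - 1118274/3033078) + 13950*(-601) = (-250 - 1118274*1/3033078) - 8383950 = (-250 - 186379/505513) - 8383950 = -126564629/505513 - 8383950 = -4238322280979/505513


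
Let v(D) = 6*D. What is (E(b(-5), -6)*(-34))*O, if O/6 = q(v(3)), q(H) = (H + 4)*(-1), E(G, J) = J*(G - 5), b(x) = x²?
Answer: -538560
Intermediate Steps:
E(G, J) = J*(-5 + G)
q(H) = -4 - H (q(H) = (4 + H)*(-1) = -4 - H)
O = -132 (O = 6*(-4 - 6*3) = 6*(-4 - 1*18) = 6*(-4 - 18) = 6*(-22) = -132)
(E(b(-5), -6)*(-34))*O = (-6*(-5 + (-5)²)*(-34))*(-132) = (-6*(-5 + 25)*(-34))*(-132) = (-6*20*(-34))*(-132) = -120*(-34)*(-132) = 4080*(-132) = -538560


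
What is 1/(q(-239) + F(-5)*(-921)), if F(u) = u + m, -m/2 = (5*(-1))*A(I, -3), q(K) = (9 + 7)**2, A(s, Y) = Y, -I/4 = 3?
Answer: 1/32491 ≈ 3.0778e-5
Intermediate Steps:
I = -12 (I = -4*3 = -12)
q(K) = 256 (q(K) = 16**2 = 256)
m = -30 (m = -2*5*(-1)*(-3) = -(-10)*(-3) = -2*15 = -30)
F(u) = -30 + u (F(u) = u - 30 = -30 + u)
1/(q(-239) + F(-5)*(-921)) = 1/(256 + (-30 - 5)*(-921)) = 1/(256 - 35*(-921)) = 1/(256 + 32235) = 1/32491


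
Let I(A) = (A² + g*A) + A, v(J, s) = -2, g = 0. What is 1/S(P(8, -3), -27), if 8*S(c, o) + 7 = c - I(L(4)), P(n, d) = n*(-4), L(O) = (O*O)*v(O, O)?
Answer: -8/1031 ≈ -0.0077595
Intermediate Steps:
L(O) = -2*O² (L(O) = (O*O)*(-2) = O²*(-2) = -2*O²)
I(A) = A + A² (I(A) = (A² + 0*A) + A = (A² + 0) + A = A² + A = A + A²)
P(n, d) = -4*n
S(c, o) = -999/8 + c/8 (S(c, o) = -7/8 + (c - (-2*4²)*(1 - 2*4²))/8 = -7/8 + (c - (-2*16)*(1 - 2*16))/8 = -7/8 + (c - (-32)*(1 - 32))/8 = -7/8 + (c - (-32)*(-31))/8 = -7/8 + (c - 1*992)/8 = -7/8 + (c - 992)/8 = -7/8 + (-992 + c)/8 = -7/8 + (-124 + c/8) = -999/8 + c/8)
1/S(P(8, -3), -27) = 1/(-999/8 + (-4*8)/8) = 1/(-999/8 + (⅛)*(-32)) = 1/(-999/8 - 4) = 1/(-1031/8) = -8/1031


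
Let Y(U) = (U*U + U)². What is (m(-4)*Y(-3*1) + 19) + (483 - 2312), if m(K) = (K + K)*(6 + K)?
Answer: -2386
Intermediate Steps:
m(K) = 2*K*(6 + K) (m(K) = (2*K)*(6 + K) = 2*K*(6 + K))
Y(U) = (U + U²)² (Y(U) = (U² + U)² = (U + U²)²)
(m(-4)*Y(-3*1) + 19) + (483 - 2312) = ((2*(-4)*(6 - 4))*((-3*1)²*(1 - 3*1)²) + 19) + (483 - 2312) = ((2*(-4)*2)*((-3)²*(1 - 3)²) + 19) - 1829 = (-144*(-2)² + 19) - 1829 = (-144*4 + 19) - 1829 = (-16*36 + 19) - 1829 = (-576 + 19) - 1829 = -557 - 1829 = -2386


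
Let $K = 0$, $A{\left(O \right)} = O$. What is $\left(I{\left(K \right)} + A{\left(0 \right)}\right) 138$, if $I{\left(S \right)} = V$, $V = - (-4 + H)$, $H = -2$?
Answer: $828$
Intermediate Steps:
$V = 6$ ($V = - (-4 - 2) = \left(-1\right) \left(-6\right) = 6$)
$I{\left(S \right)} = 6$
$\left(I{\left(K \right)} + A{\left(0 \right)}\right) 138 = \left(6 + 0\right) 138 = 6 \cdot 138 = 828$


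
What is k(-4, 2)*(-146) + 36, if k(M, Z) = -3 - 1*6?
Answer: 1350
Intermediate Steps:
k(M, Z) = -9 (k(M, Z) = -3 - 6 = -9)
k(-4, 2)*(-146) + 36 = -9*(-146) + 36 = 1314 + 36 = 1350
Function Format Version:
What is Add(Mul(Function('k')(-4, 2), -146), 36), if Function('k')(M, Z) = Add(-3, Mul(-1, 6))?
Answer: 1350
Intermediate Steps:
Function('k')(M, Z) = -9 (Function('k')(M, Z) = Add(-3, -6) = -9)
Add(Mul(Function('k')(-4, 2), -146), 36) = Add(Mul(-9, -146), 36) = Add(1314, 36) = 1350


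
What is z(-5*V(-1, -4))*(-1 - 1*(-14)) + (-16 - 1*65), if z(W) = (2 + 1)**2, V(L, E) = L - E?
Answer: 36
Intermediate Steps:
z(W) = 9 (z(W) = 3**2 = 9)
z(-5*V(-1, -4))*(-1 - 1*(-14)) + (-16 - 1*65) = 9*(-1 - 1*(-14)) + (-16 - 1*65) = 9*(-1 + 14) + (-16 - 65) = 9*13 - 81 = 117 - 81 = 36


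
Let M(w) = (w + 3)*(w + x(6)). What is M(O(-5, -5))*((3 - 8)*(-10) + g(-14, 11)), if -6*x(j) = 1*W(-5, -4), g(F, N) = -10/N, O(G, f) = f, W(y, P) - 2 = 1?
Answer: 540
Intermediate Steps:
W(y, P) = 3 (W(y, P) = 2 + 1 = 3)
x(j) = -½ (x(j) = -3/6 = -⅙*3 = -½)
M(w) = (3 + w)*(-½ + w) (M(w) = (w + 3)*(w - ½) = (3 + w)*(-½ + w))
M(O(-5, -5))*((3 - 8)*(-10) + g(-14, 11)) = (-3/2 + (-5)² + (5/2)*(-5))*((3 - 8)*(-10) - 10/11) = (-3/2 + 25 - 25/2)*(-5*(-10) - 10*1/11) = 11*(50 - 10/11) = 11*(540/11) = 540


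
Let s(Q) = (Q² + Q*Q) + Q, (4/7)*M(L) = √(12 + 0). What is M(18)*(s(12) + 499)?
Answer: 5593*√3/2 ≈ 4843.7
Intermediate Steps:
M(L) = 7*√3/2 (M(L) = 7*√(12 + 0)/4 = 7*√12/4 = 7*(2*√3)/4 = 7*√3/2)
s(Q) = Q + 2*Q² (s(Q) = (Q² + Q²) + Q = 2*Q² + Q = Q + 2*Q²)
M(18)*(s(12) + 499) = (7*√3/2)*(12*(1 + 2*12) + 499) = (7*√3/2)*(12*(1 + 24) + 499) = (7*√3/2)*(12*25 + 499) = (7*√3/2)*(300 + 499) = (7*√3/2)*799 = 5593*√3/2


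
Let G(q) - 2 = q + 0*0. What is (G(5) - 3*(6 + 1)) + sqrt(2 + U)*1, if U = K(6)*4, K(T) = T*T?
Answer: -14 + sqrt(146) ≈ -1.9170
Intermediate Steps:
K(T) = T**2
G(q) = 2 + q (G(q) = 2 + (q + 0*0) = 2 + (q + 0) = 2 + q)
U = 144 (U = 6**2*4 = 36*4 = 144)
(G(5) - 3*(6 + 1)) + sqrt(2 + U)*1 = ((2 + 5) - 3*(6 + 1)) + sqrt(2 + 144)*1 = (7 - 3*7) + sqrt(146)*1 = (7 - 1*21) + sqrt(146) = (7 - 21) + sqrt(146) = -14 + sqrt(146)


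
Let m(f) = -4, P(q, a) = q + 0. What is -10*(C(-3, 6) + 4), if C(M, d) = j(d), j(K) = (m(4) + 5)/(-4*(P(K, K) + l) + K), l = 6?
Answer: -835/21 ≈ -39.762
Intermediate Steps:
P(q, a) = q
j(K) = 1/(-24 - 3*K) (j(K) = (-4 + 5)/(-4*(K + 6) + K) = 1/(-4*(6 + K) + K) = 1/((-24 - 4*K) + K) = 1/(-24 - 3*K))
C(M, d) = -1/(24 + 3*d)
-10*(C(-3, 6) + 4) = -10*(-1/(24 + 3*6) + 4) = -10*(-1/(24 + 18) + 4) = -10*(-1/42 + 4) = -10*167/42 = -835/21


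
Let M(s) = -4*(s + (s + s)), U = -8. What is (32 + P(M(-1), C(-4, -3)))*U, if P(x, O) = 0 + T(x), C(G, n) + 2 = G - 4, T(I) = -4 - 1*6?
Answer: -176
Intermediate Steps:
T(I) = -10 (T(I) = -4 - 6 = -10)
M(s) = -12*s (M(s) = -4*(s + 2*s) = -12*s)
C(G, n) = -6 + G (C(G, n) = -2 + (G - 4) = -2 + (-4 + G) = -6 + G)
P(x, O) = -10 (P(x, O) = 0 - 10 = -10)
(32 + P(M(-1), C(-4, -3)))*U = (32 - 10)*(-8) = 22*(-8) = -176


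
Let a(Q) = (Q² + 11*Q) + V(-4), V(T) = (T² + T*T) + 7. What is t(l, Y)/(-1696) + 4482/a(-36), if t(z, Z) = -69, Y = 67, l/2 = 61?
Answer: 2555421/530848 ≈ 4.8138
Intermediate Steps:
l = 122 (l = 2*61 = 122)
V(T) = 7 + 2*T² (V(T) = (T² + T²) + 7 = 2*T² + 7 = 7 + 2*T²)
a(Q) = 39 + Q² + 11*Q (a(Q) = (Q² + 11*Q) + (7 + 2*(-4)²) = (Q² + 11*Q) + (7 + 2*16) = (Q² + 11*Q) + (7 + 32) = (Q² + 11*Q) + 39 = 39 + Q² + 11*Q)
t(l, Y)/(-1696) + 4482/a(-36) = -69/(-1696) + 4482/(39 + (-36)² + 11*(-36)) = -69*(-1/1696) + 4482/(39 + 1296 - 396) = 69/1696 + 4482/939 = 69/1696 + 4482*(1/939) = 69/1696 + 1494/313 = 2555421/530848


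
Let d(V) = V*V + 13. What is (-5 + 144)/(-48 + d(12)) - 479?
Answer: -52072/109 ≈ -477.72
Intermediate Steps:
d(V) = 13 + V**2 (d(V) = V**2 + 13 = 13 + V**2)
(-5 + 144)/(-48 + d(12)) - 479 = (-5 + 144)/(-48 + (13 + 12**2)) - 479 = 139/(-48 + (13 + 144)) - 479 = 139/(-48 + 157) - 479 = 139/109 - 479 = -52072/109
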